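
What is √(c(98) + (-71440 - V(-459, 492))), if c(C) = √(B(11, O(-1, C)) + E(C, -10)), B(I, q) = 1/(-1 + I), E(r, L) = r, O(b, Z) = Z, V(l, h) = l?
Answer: √(-7098100 + 30*√1090)/10 ≈ 266.4*I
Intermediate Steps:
c(C) = √(⅒ + C) (c(C) = √(1/(-1 + 11) + C) = √(1/10 + C) = √(⅒ + C))
√(c(98) + (-71440 - V(-459, 492))) = √(√(10 + 100*98)/10 + (-71440 - 1*(-459))) = √(√(10 + 9800)/10 + (-71440 + 459)) = √(√9810/10 - 70981) = √((3*√1090)/10 - 70981) = √(3*√1090/10 - 70981) = √(-70981 + 3*√1090/10)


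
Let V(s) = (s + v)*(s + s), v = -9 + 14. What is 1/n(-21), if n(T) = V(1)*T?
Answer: -1/252 ≈ -0.0039683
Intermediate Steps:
v = 5
V(s) = 2*s*(5 + s) (V(s) = (s + 5)*(s + s) = (5 + s)*(2*s) = 2*s*(5 + s))
n(T) = 12*T (n(T) = (2*1*(5 + 1))*T = (2*1*6)*T = 12*T)
1/n(-21) = 1/(12*(-21)) = 1/(-252) = -1/252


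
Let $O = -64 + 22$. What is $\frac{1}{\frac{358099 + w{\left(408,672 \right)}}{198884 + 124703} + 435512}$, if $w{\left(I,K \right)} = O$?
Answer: $\frac{323587}{140926379601} \approx 2.2961 \cdot 10^{-6}$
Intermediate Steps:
$O = -42$
$w{\left(I,K \right)} = -42$
$\frac{1}{\frac{358099 + w{\left(408,672 \right)}}{198884 + 124703} + 435512} = \frac{1}{\frac{358099 - 42}{198884 + 124703} + 435512} = \frac{1}{\frac{358057}{323587} + 435512} = \frac{1}{\frac{140926379601}{323587}} = \frac{323587}{140926379601}$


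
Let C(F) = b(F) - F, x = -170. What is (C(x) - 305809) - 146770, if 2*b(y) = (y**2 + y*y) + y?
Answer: -423594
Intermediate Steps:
b(y) = y**2 + y/2 (b(y) = ((y**2 + y*y) + y)/2 = ((y**2 + y**2) + y)/2 = (2*y**2 + y)/2 = (y + 2*y**2)/2 = y**2 + y/2)
C(F) = -F + F*(1/2 + F) (C(F) = F*(1/2 + F) - F = -F + F*(1/2 + F))
(C(x) - 305809) - 146770 = (-170*(-1/2 - 170) - 305809) - 146770 = (-170*(-341/2) - 305809) - 146770 = (28985 - 305809) - 146770 = -276824 - 146770 = -423594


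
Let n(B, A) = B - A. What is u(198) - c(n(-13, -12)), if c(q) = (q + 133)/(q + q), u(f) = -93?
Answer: -27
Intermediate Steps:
c(q) = (133 + q)/(2*q) (c(q) = (133 + q)/((2*q)) = (133 + q)*(1/(2*q)) = (133 + q)/(2*q))
u(198) - c(n(-13, -12)) = -93 - (133 + (-13 - 1*(-12)))/(2*(-13 - 1*(-12))) = -93 - (133 + (-13 + 12))/(2*(-13 + 12)) = -93 - (133 - 1)/(2*(-1)) = -93 - (-1)*132/2 = -93 - 1*(-66) = -93 + 66 = -27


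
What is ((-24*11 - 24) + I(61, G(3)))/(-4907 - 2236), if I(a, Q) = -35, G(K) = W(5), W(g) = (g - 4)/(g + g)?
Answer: 323/7143 ≈ 0.045219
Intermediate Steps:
W(g) = (-4 + g)/(2*g) (W(g) = (-4 + g)/((2*g)) = (-4 + g)*(1/(2*g)) = (-4 + g)/(2*g))
G(K) = ⅒ (G(K) = (½)*(-4 + 5)/5 = (½)*(⅕)*1 = ⅒)
((-24*11 - 24) + I(61, G(3)))/(-4907 - 2236) = ((-24*11 - 24) - 35)/(-4907 - 2236) = ((-264 - 24) - 35)/(-7143) = (-288 - 35)*(-1/7143) = -323*(-1/7143) = 323/7143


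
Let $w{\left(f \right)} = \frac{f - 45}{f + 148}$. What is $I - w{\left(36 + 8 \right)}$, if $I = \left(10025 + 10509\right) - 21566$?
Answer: $- \frac{198143}{192} \approx -1032.0$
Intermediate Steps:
$I = -1032$ ($I = 20534 - 21566 = -1032$)
$w{\left(f \right)} = \frac{-45 + f}{148 + f}$
$I - w{\left(36 + 8 \right)} = -1032 - \frac{-45 + \left(36 + 8\right)}{148 + \left(36 + 8\right)} = -1032 - \frac{-45 + 44}{148 + 44} = -1032 - \frac{1}{192} \left(-1\right) = -1032 - - \frac{1}{192} = -1032 + \frac{1}{192} = - \frac{198143}{192}$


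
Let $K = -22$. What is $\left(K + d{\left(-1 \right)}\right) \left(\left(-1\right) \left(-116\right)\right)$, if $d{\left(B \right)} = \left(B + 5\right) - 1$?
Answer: $-2204$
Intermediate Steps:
$d{\left(B \right)} = 4 + B$ ($d{\left(B \right)} = \left(5 + B\right) - 1 = 4 + B$)
$\left(K + d{\left(-1 \right)}\right) \left(\left(-1\right) \left(-116\right)\right) = \left(-22 + \left(4 - 1\right)\right) \left(\left(-1\right) \left(-116\right)\right) = \left(-22 + 3\right) 116 = \left(-19\right) 116 = -2204$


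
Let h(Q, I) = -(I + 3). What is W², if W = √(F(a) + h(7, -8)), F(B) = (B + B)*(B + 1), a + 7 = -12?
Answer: 689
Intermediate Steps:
a = -19 (a = -7 - 12 = -19)
h(Q, I) = -3 - I (h(Q, I) = -(3 + I) = -3 - I)
F(B) = 2*B*(1 + B) (F(B) = (2*B)*(1 + B) = 2*B*(1 + B))
W = √689 (W = √(2*(-19)*(1 - 19) + (-3 - 1*(-8))) = √(2*(-19)*(-18) + (-3 + 8)) = √(684 + 5) = √689 ≈ 26.249)
W² = (√689)² = 689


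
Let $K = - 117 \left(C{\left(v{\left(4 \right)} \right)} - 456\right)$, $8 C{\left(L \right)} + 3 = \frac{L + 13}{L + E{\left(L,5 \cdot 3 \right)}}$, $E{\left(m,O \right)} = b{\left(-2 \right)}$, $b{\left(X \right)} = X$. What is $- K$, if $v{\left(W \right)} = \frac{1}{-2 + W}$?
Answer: $- \frac{107055}{2} \approx -53528.0$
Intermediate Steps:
$E{\left(m,O \right)} = -2$
$C{\left(L \right)} = - \frac{3}{8} + \frac{13 + L}{8 \left(-2 + L\right)}$ ($C{\left(L \right)} = - \frac{3}{8} + \frac{\left(L + 13\right) \frac{1}{L - 2}}{8} = - \frac{3}{8} + \frac{\left(13 + L\right) \frac{1}{-2 + L}}{8} = - \frac{3}{8} + \frac{\frac{1}{-2 + L} \left(13 + L\right)}{8} = - \frac{3}{8} + \frac{13 + L}{8 \left(-2 + L\right)}$)
$K = \frac{107055}{2}$ ($K = - 117 \left(\frac{19 - \frac{2}{-2 + 4}}{8 \left(-2 + \frac{1}{-2 + 4}\right)} - 456\right) = - 117 \left(\frac{19 - \frac{2}{2}}{8 \left(-2 + \frac{1}{2}\right)} - 456\right) = - 117 \left(\frac{19 - 1}{8 \left(-2 + \frac{1}{2}\right)} - 456\right) = - 117 \left(\frac{19 - 1}{8 \left(- \frac{3}{2}\right)} - 456\right) = - 117 \left(\frac{1}{8} \left(- \frac{2}{3}\right) 18 - 456\right) = - 117 \left(- \frac{3}{2} - 456\right) = \left(-117\right) \left(- \frac{915}{2}\right) = \frac{107055}{2} \approx 53528.0$)
$- K = \left(-1\right) \frac{107055}{2} = - \frac{107055}{2}$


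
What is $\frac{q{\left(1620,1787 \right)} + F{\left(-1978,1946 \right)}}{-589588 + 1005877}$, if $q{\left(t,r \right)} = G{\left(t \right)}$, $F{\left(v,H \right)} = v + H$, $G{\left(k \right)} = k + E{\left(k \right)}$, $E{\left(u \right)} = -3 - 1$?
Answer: $\frac{528}{138763} \approx 0.003805$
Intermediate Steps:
$E{\left(u \right)} = -4$ ($E{\left(u \right)} = -3 - 1 = -4$)
$G{\left(k \right)} = -4 + k$ ($G{\left(k \right)} = k - 4 = -4 + k$)
$F{\left(v,H \right)} = H + v$
$q{\left(t,r \right)} = -4 + t$
$\frac{q{\left(1620,1787 \right)} + F{\left(-1978,1946 \right)}}{-589588 + 1005877} = \frac{\left(-4 + 1620\right) + \left(1946 - 1978\right)}{-589588 + 1005877} = \frac{1616 - 32}{416289} = 1584 \cdot \frac{1}{416289} = \frac{528}{138763}$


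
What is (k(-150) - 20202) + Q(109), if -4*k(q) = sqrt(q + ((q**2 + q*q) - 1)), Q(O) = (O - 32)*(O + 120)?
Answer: -2569 - sqrt(44849)/4 ≈ -2621.9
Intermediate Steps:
Q(O) = (-32 + O)*(120 + O)
k(q) = -sqrt(-1 + q + 2*q**2)/4 (k(q) = -sqrt(q + ((q**2 + q*q) - 1))/4 = -sqrt(q + ((q**2 + q**2) - 1))/4 = -sqrt(q + (2*q**2 - 1))/4 = -sqrt(q + (-1 + 2*q**2))/4 = -sqrt(-1 + q + 2*q**2)/4)
(k(-150) - 20202) + Q(109) = (-sqrt(-1 - 150 + 2*(-150)**2)/4 - 20202) + (-3840 + 109**2 + 88*109) = (-sqrt(-1 - 150 + 2*22500)/4 - 20202) + (-3840 + 11881 + 9592) = (-sqrt(-1 - 150 + 45000)/4 - 20202) + 17633 = (-sqrt(44849)/4 - 20202) + 17633 = (-20202 - sqrt(44849)/4) + 17633 = -2569 - sqrt(44849)/4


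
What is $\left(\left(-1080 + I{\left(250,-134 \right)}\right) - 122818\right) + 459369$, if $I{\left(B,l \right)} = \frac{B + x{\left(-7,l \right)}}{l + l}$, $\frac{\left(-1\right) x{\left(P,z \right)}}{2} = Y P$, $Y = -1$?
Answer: $\frac{22476498}{67} \approx 3.3547 \cdot 10^{5}$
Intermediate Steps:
$x{\left(P,z \right)} = 2 P$ ($x{\left(P,z \right)} = - 2 \left(- P\right) = 2 P$)
$I{\left(B,l \right)} = \frac{-14 + B}{2 l}$ ($I{\left(B,l \right)} = \frac{B + 2 \left(-7\right)}{l + l} = \frac{B - 14}{2 l} = \left(-14 + B\right) \frac{1}{2 l} = \frac{-14 + B}{2 l}$)
$\left(\left(-1080 + I{\left(250,-134 \right)}\right) - 122818\right) + 459369 = \left(\left(-1080 + \frac{-14 + 250}{2 \left(-134\right)}\right) - 122818\right) + 459369 = \left(\left(-1080 + \frac{1}{2} \left(- \frac{1}{134}\right) 236\right) - 122818\right) + 459369 = \left(\left(-1080 - \frac{59}{67}\right) - 122818\right) + 459369 = \left(- \frac{72419}{67} - 122818\right) + 459369 = - \frac{8301225}{67} + 459369 = \frac{22476498}{67}$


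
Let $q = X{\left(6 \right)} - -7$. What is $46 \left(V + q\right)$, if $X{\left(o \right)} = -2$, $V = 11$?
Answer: $736$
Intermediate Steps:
$q = 5$ ($q = -2 - -7 = -2 + 7 = 5$)
$46 \left(V + q\right) = 46 \left(11 + 5\right) = 46 \cdot 16 = 736$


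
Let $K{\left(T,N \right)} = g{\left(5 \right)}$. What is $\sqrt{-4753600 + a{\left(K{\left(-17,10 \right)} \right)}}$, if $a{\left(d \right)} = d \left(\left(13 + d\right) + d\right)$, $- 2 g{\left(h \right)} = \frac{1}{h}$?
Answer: $\frac{12 i \sqrt{825278}}{5} \approx 2180.3 i$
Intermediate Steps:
$g{\left(h \right)} = - \frac{1}{2 h}$
$K{\left(T,N \right)} = - \frac{1}{10}$ ($K{\left(T,N \right)} = - \frac{1}{2 \cdot 5} = \left(- \frac{1}{2}\right) \frac{1}{5} = - \frac{1}{10}$)
$a{\left(d \right)} = d \left(13 + 2 d\right)$
$\sqrt{-4753600 + a{\left(K{\left(-17,10 \right)} \right)}} = \sqrt{-4753600 - \frac{13 + 2 \left(- \frac{1}{10}\right)}{10}} = \sqrt{-4753600 - \frac{13 - \frac{1}{5}}{10}} = \sqrt{-4753600 - \frac{32}{25}} = \sqrt{- \frac{118840032}{25}} = \frac{12 i \sqrt{825278}}{5}$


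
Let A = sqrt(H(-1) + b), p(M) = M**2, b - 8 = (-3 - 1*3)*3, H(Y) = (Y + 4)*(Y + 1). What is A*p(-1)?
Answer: I*sqrt(10) ≈ 3.1623*I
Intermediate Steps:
H(Y) = (1 + Y)*(4 + Y) (H(Y) = (4 + Y)*(1 + Y) = (1 + Y)*(4 + Y))
b = -10 (b = 8 + (-3 - 1*3)*3 = 8 + (-3 - 3)*3 = 8 - 6*3 = 8 - 18 = -10)
A = I*sqrt(10) (A = sqrt((4 + (-1)**2 + 5*(-1)) - 10) = sqrt((4 + 1 - 5) - 10) = sqrt(0 - 10) = sqrt(-10) = I*sqrt(10) ≈ 3.1623*I)
A*p(-1) = (I*sqrt(10))*(-1)**2 = (I*sqrt(10))*1 = I*sqrt(10)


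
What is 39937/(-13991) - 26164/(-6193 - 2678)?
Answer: 11779397/124114161 ≈ 0.094908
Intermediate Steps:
39937/(-13991) - 26164/(-6193 - 2678) = 39937*(-1/13991) - 26164/(-8871) = -39937/13991 - 26164*(-1/8871) = -39937/13991 + 26164/8871 = 11779397/124114161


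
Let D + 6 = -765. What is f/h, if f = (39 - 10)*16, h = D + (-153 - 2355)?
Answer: -464/3279 ≈ -0.14151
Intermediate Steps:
D = -771 (D = -6 - 765 = -771)
h = -3279 (h = -771 + (-153 - 2355) = -771 - 2508 = -3279)
f = 464 (f = 29*16 = 464)
f/h = 464/(-3279) = 464*(-1/3279) = -464/3279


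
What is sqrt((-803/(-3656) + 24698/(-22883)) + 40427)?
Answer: sqrt(1443592121129479766)/5975732 ≈ 201.06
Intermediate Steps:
sqrt((-803/(-3656) + 24698/(-22883)) + 40427) = sqrt((-803*(-1/3656) + 24698*(-1/22883)) + 40427) = sqrt((803/3656 - 24698/22883) + 40427) = sqrt(-71920839/83660248 + 40427) = sqrt(3382060925057/83660248) = sqrt(1443592121129479766)/5975732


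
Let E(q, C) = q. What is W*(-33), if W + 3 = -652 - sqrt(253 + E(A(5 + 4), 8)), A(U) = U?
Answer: 21615 + 33*sqrt(262) ≈ 22149.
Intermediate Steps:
W = -655 - sqrt(262) (W = -3 + (-652 - sqrt(253 + (5 + 4))) = -3 + (-652 - sqrt(253 + 9)) = -3 + (-652 - sqrt(262)) = -655 - sqrt(262) ≈ -671.19)
W*(-33) = (-655 - sqrt(262))*(-33) = 21615 + 33*sqrt(262)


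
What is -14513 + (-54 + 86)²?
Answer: -13489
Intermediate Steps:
-14513 + (-54 + 86)² = -14513 + 32² = -14513 + 1024 = -13489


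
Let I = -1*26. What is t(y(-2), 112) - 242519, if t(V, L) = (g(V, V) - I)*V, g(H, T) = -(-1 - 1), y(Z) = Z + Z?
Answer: -242631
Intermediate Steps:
y(Z) = 2*Z
g(H, T) = 2 (g(H, T) = -1*(-2) = 2)
I = -26
t(V, L) = 28*V (t(V, L) = (2 - 1*(-26))*V = (2 + 26)*V = 28*V)
t(y(-2), 112) - 242519 = 28*(2*(-2)) - 242519 = 28*(-4) - 242519 = -112 - 242519 = -242631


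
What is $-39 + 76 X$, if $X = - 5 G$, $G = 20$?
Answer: $-7639$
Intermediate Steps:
$X = -100$ ($X = \left(-5\right) 20 = -100$)
$-39 + 76 X = -39 + 76 \left(-100\right) = -39 - 7600 = -7639$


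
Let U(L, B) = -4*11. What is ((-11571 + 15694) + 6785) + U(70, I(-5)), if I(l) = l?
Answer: 10864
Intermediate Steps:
U(L, B) = -44
((-11571 + 15694) + 6785) + U(70, I(-5)) = ((-11571 + 15694) + 6785) - 44 = (4123 + 6785) - 44 = 10908 - 44 = 10864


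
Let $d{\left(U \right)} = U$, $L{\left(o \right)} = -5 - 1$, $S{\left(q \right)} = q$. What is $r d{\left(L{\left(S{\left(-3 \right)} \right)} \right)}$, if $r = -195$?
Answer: $1170$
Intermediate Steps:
$L{\left(o \right)} = -6$ ($L{\left(o \right)} = -5 - 1 = -6$)
$r d{\left(L{\left(S{\left(-3 \right)} \right)} \right)} = \left(-195\right) \left(-6\right) = 1170$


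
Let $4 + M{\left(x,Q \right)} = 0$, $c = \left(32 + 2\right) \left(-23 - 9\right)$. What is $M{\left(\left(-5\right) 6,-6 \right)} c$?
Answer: $4352$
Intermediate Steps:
$c = -1088$ ($c = 34 \left(-32\right) = -1088$)
$M{\left(x,Q \right)} = -4$ ($M{\left(x,Q \right)} = -4 + 0 = -4$)
$M{\left(\left(-5\right) 6,-6 \right)} c = \left(-4\right) \left(-1088\right) = 4352$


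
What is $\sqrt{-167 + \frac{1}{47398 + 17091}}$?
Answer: $\frac{i \sqrt{694524732718}}{64489} \approx 12.923 i$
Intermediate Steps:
$\sqrt{-167 + \frac{1}{47398 + 17091}} = \sqrt{-167 + \frac{1}{64489}} = \sqrt{- \frac{10769662}{64489}} = \frac{i \sqrt{694524732718}}{64489}$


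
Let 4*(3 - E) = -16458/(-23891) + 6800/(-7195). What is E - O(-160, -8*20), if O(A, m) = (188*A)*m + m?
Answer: -330908724607477/68758298 ≈ -4.8126e+6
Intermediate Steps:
O(A, m) = m + 188*A*m (O(A, m) = 188*A*m + m = m + 188*A*m)
E = 210679243/68758298 (E = 3 - (-16458/(-23891) + 6800/(-7195))/4 = 3 - (-16458*(-1/23891) + 6800*(-1/7195))/4 = 3 - (16458/23891 - 1360/1439)/4 = 3 - 1/4*(-8808698/34379149) = 3 + 4404349/68758298 = 210679243/68758298 ≈ 3.0641)
E - O(-160, -8*20) = 210679243/68758298 - (-8*20)*(1 + 188*(-160)) = 210679243/68758298 - (-160)*(1 - 30080) = 210679243/68758298 - (-160)*(-30079) = 210679243/68758298 - 1*4812640 = 210679243/68758298 - 4812640 = -330908724607477/68758298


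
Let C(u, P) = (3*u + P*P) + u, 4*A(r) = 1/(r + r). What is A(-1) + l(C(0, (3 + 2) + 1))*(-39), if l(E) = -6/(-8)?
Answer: -235/8 ≈ -29.375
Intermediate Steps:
A(r) = 1/(8*r) (A(r) = 1/(4*(r + r)) = 1/(4*((2*r))) = (1/(2*r))/4 = 1/(8*r))
C(u, P) = P² + 4*u (C(u, P) = (3*u + P²) + u = (P² + 3*u) + u = P² + 4*u)
l(E) = ¾ (l(E) = -6*(-⅛) = ¾)
A(-1) + l(C(0, (3 + 2) + 1))*(-39) = (⅛)/(-1) + (¾)*(-39) = (⅛)*(-1) - 117/4 = -⅛ - 117/4 = -235/8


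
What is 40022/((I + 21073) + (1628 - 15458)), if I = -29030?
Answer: -40022/21787 ≈ -1.8370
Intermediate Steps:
40022/((I + 21073) + (1628 - 15458)) = 40022/((-29030 + 21073) + (1628 - 15458)) = 40022/(-7957 - 13830) = 40022/(-21787) = 40022*(-1/21787) = -40022/21787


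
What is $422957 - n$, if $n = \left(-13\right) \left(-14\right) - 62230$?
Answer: $485005$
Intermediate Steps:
$n = -62048$ ($n = 182 - 62230 = -62048$)
$422957 - n = 422957 - -62048 = 422957 + 62048 = 485005$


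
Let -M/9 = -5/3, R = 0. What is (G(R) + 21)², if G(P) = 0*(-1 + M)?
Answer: 441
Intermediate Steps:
M = 15 (M = -(-45)/3 = -9*(-5/3) = 15)
G(P) = 0 (G(P) = 0*(-1 + 15) = 0*14 = 0)
(G(R) + 21)² = (0 + 21)² = 21² = 441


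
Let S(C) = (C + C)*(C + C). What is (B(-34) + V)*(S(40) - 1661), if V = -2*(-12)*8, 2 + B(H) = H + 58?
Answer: 1014146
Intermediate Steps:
B(H) = 56 + H (B(H) = -2 + (H + 58) = -2 + (58 + H) = 56 + H)
V = 192 (V = 24*8 = 192)
S(C) = 4*C² (S(C) = (2*C)*(2*C) = 4*C²)
(B(-34) + V)*(S(40) - 1661) = ((56 - 34) + 192)*(4*40² - 1661) = (22 + 192)*(4*1600 - 1661) = 214*(6400 - 1661) = 214*4739 = 1014146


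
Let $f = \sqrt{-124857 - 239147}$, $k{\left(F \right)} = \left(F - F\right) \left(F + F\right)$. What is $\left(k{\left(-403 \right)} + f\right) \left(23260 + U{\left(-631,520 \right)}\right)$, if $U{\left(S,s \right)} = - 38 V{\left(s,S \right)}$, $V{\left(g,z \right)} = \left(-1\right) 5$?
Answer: $46900 i \sqrt{91001} \approx 1.4148 \cdot 10^{7} i$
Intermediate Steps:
$V{\left(g,z \right)} = -5$
$U{\left(S,s \right)} = 190$ ($U{\left(S,s \right)} = \left(-38\right) \left(-5\right) = 190$)
$k{\left(F \right)} = 0$ ($k{\left(F \right)} = 0 \cdot 2 F = 0$)
$f = 2 i \sqrt{91001}$ ($f = \sqrt{-364004} = 2 i \sqrt{91001} \approx 603.33 i$)
$\left(k{\left(-403 \right)} + f\right) \left(23260 + U{\left(-631,520 \right)}\right) = \left(0 + 2 i \sqrt{91001}\right) \left(23260 + 190\right) = 2 i \sqrt{91001} \cdot 23450 = 46900 i \sqrt{91001}$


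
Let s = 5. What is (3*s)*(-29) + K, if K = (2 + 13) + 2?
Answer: -418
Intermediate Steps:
K = 17 (K = 15 + 2 = 17)
(3*s)*(-29) + K = (3*5)*(-29) + 17 = 15*(-29) + 17 = -435 + 17 = -418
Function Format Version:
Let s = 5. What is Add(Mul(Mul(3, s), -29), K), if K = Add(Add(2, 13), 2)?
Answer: -418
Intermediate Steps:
K = 17 (K = Add(15, 2) = 17)
Add(Mul(Mul(3, s), -29), K) = Add(Mul(Mul(3, 5), -29), 17) = Add(Mul(15, -29), 17) = Add(-435, 17) = -418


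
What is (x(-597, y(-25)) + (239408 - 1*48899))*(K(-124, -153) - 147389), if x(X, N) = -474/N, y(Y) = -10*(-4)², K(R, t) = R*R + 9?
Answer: -502966821957/20 ≈ -2.5148e+10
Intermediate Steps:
K(R, t) = 9 + R² (K(R, t) = R² + 9 = 9 + R²)
y(Y) = -160 (y(Y) = -10*16 = -160)
(x(-597, y(-25)) + (239408 - 1*48899))*(K(-124, -153) - 147389) = (-474/(-160) + (239408 - 1*48899))*((9 + (-124)²) - 147389) = (-474*(-1/160) + (239408 - 48899))*((9 + 15376) - 147389) = (237/80 + 190509)*(15385 - 147389) = (15240957/80)*(-132004) = -502966821957/20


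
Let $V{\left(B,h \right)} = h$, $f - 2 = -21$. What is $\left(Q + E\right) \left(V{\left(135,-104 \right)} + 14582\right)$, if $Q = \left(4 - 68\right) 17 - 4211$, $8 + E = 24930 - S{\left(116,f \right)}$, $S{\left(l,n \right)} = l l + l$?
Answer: $87606378$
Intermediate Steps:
$f = -19$ ($f = 2 - 21 = -19$)
$S{\left(l,n \right)} = l + l^{2}$ ($S{\left(l,n \right)} = l^{2} + l = l + l^{2}$)
$E = 11350$ ($E = -8 + \left(24930 - 116 \left(1 + 116\right)\right) = -8 + \left(24930 - 116 \cdot 117\right) = -8 + \left(24930 - 13572\right) = -8 + 11358 = 11350$)
$Q = -5299$ ($Q = \left(-64\right) 17 - 4211 = -1088 - 4211 = -5299$)
$\left(Q + E\right) \left(V{\left(135,-104 \right)} + 14582\right) = \left(-5299 + 11350\right) \left(-104 + 14582\right) = 6051 \cdot 14478 = 87606378$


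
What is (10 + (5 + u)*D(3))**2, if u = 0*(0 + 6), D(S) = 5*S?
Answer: 7225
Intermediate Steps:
u = 0 (u = 0*6 = 0)
(10 + (5 + u)*D(3))**2 = (10 + (5 + 0)*(5*3))**2 = (10 + 5*15)**2 = (10 + 75)**2 = 85**2 = 7225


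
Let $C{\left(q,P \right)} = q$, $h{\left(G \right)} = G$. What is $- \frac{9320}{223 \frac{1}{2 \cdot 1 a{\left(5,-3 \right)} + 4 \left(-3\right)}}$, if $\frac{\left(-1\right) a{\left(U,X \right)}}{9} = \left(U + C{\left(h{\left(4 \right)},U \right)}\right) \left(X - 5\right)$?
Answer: $- \frac{11966880}{223} \approx -53663.0$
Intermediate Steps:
$a{\left(U,X \right)} = - 9 \left(-5 + X\right) \left(4 + U\right)$ ($a{\left(U,X \right)} = - 9 \left(U + 4\right) \left(X - 5\right) = - 9 \left(4 + U\right) \left(-5 + X\right) = - 9 \left(-5 + X\right) \left(4 + U\right)$)
$- \frac{9320}{223 \frac{1}{2 \cdot 1 a{\left(5,-3 \right)} + 4 \left(-3\right)}} = - \frac{9320}{223 \frac{1}{2 \cdot 1 \left(180 - -108 + 45 \cdot 5 - 45 \left(-3\right)\right) + 4 \left(-3\right)}} = - \frac{9320}{223 \frac{1}{2 \left(180 + 108 + 225 + 135\right) - 12}} = - \frac{9320}{223 \frac{1}{2 \cdot 648 - 12}} = - \frac{9320}{223 \frac{1}{1296 - 12}} = - \frac{9320}{223 \cdot \frac{1}{1284}} = - \frac{9320}{\frac{223}{1284}} = \left(-9320\right) \frac{1284}{223} = - \frac{11966880}{223}$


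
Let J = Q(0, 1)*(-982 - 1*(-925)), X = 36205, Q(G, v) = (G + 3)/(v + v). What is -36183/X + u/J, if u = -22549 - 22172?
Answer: 359117813/687895 ≈ 522.05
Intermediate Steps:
Q(G, v) = (3 + G)/(2*v) (Q(G, v) = (3 + G)/((2*v)) = (3 + G)*(1/(2*v)) = (3 + G)/(2*v))
u = -44721
J = -171/2 (J = ((½)*(3 + 0)/1)*(-982 - 1*(-925)) = ((½)*1*3)*(-982 + 925) = (3/2)*(-57) = -171/2 ≈ -85.500)
-36183/X + u/J = -36183/36205 - 44721/(-171/2) = -36183*1/36205 - 44721*(-2/171) = -36183/36205 + 9938/19 = 359117813/687895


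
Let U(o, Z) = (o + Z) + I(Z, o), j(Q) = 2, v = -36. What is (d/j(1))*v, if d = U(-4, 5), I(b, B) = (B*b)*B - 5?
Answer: -1368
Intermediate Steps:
I(b, B) = -5 + b*B² (I(b, B) = b*B² - 5 = -5 + b*B²)
U(o, Z) = -5 + Z + o + Z*o² (U(o, Z) = (o + Z) + (-5 + Z*o²) = (Z + o) + (-5 + Z*o²) = -5 + Z + o + Z*o²)
d = 76 (d = -5 + 5 - 4 + 5*(-4)² = -5 + 5 - 4 + 5*16 = -5 + 5 - 4 + 80 = 76)
(d/j(1))*v = (76/2)*(-36) = ((½)*76)*(-36) = 38*(-36) = -1368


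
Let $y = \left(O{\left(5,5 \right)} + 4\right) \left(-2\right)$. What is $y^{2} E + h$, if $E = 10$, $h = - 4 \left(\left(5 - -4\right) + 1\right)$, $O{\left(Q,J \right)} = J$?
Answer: $3200$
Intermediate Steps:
$h = -40$ ($h = - 4 \left(\left(5 + 4\right) + 1\right) = - 4 \left(9 + 1\right) = \left(-4\right) 10 = -40$)
$y = -18$ ($y = \left(5 + 4\right) \left(-2\right) = 9 \left(-2\right) = -18$)
$y^{2} E + h = \left(-18\right)^{2} \cdot 10 - 40 = 324 \cdot 10 - 40 = 3240 - 40 = 3200$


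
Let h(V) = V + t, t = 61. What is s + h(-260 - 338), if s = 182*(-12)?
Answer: -2721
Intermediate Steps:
h(V) = 61 + V (h(V) = V + 61 = 61 + V)
s = -2184
s + h(-260 - 338) = -2184 + (61 + (-260 - 338)) = -2184 + (61 - 598) = -2184 - 537 = -2721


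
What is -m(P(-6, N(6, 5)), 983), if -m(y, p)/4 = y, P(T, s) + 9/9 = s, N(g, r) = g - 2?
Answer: 12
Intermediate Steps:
N(g, r) = -2 + g
P(T, s) = -1 + s
m(y, p) = -4*y
-m(P(-6, N(6, 5)), 983) = -(-4)*(-1 + (-2 + 6)) = -(-4)*(-1 + 4) = -(-4)*3 = -1*(-12) = 12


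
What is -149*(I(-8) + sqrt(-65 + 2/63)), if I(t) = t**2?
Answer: -9536 - 149*I*sqrt(28651)/21 ≈ -9536.0 - 1201.0*I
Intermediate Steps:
-149*(I(-8) + sqrt(-65 + 2/63)) = -149*((-8)**2 + sqrt(-65 + 2/63)) = -149*(64 + sqrt(-65 + 2*(1/63))) = -149*(64 + sqrt(-65 + 2/63)) = -149*(64 + sqrt(-4093/63)) = -149*(64 + I*sqrt(28651)/21) = -(9536 + 149*I*sqrt(28651)/21) = -9536 - 149*I*sqrt(28651)/21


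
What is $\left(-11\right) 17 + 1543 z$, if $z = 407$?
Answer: $627814$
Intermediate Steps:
$\left(-11\right) 17 + 1543 z = \left(-11\right) 17 + 1543 \cdot 407 = -187 + 628001 = 627814$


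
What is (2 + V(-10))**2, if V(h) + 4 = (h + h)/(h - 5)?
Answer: 4/9 ≈ 0.44444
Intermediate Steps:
V(h) = -4 + 2*h/(-5 + h) (V(h) = -4 + (h + h)/(h - 5) = -4 + (2*h)/(-5 + h) = -4 + 2*h/(-5 + h))
(2 + V(-10))**2 = (2 + 2*(10 - 1*(-10))/(-5 - 10))**2 = (2 + 2*(10 + 10)/(-15))**2 = (2 + 2*(-1/15)*20)**2 = (2 - 8/3)**2 = (-2/3)**2 = 4/9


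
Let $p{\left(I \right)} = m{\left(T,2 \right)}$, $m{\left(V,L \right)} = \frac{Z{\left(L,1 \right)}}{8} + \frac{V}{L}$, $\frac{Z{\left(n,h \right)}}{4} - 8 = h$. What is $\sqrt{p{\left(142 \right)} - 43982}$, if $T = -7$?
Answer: $i \sqrt{43981} \approx 209.72 i$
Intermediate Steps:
$Z{\left(n,h \right)} = 32 + 4 h$
$m{\left(V,L \right)} = \frac{9}{2} + \frac{V}{L}$ ($m{\left(V,L \right)} = \frac{32 + 4 \cdot 1}{8} + \frac{V}{L} = \left(32 + 4\right) \frac{1}{8} + \frac{V}{L} = 36 \cdot \frac{1}{8} + \frac{V}{L} = \frac{9}{2} + \frac{V}{L}$)
$p{\left(I \right)} = 1$ ($p{\left(I \right)} = \frac{9}{2} - \frac{7}{2} = 1$)
$\sqrt{p{\left(142 \right)} - 43982} = \sqrt{1 - 43982} = \sqrt{-43981} = i \sqrt{43981}$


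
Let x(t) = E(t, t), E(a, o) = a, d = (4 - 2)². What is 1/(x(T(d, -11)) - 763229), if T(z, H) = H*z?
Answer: -1/763273 ≈ -1.3101e-6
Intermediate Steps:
d = 4 (d = 2² = 4)
x(t) = t
1/(x(T(d, -11)) - 763229) = 1/(-11*4 - 763229) = 1/(-44 - 763229) = 1/(-763273) = -1/763273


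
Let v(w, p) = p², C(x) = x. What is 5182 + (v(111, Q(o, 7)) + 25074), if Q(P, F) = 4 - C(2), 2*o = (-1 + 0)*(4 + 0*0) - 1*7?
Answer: 30260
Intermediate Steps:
o = -11/2 (o = ((-1 + 0)*(4 + 0*0) - 1*7)/2 = (-(4 + 0) - 7)/2 = (-1*4 - 7)/2 = (-4 - 7)/2 = (½)*(-11) = -11/2 ≈ -5.5000)
Q(P, F) = 2 (Q(P, F) = 4 - 1*2 = 4 - 2 = 2)
5182 + (v(111, Q(o, 7)) + 25074) = 5182 + (2² + 25074) = 5182 + (4 + 25074) = 5182 + 25078 = 30260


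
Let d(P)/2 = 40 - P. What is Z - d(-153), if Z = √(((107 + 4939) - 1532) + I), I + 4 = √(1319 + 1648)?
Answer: -386 + √(3510 + √2967) ≈ -326.30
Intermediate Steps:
d(P) = 80 - 2*P (d(P) = 2*(40 - P) = 80 - 2*P)
I = -4 + √2967 (I = -4 + √(1319 + 1648) = -4 + √2967 ≈ 50.470)
Z = √(3510 + √2967) (Z = √(((107 + 4939) - 1532) + (-4 + √2967)) = √((5046 - 1532) + (-4 + √2967)) = √(3514 + (-4 + √2967)) = √(3510 + √2967) ≈ 59.703)
Z - d(-153) = √(3510 + √2967) - (80 - 2*(-153)) = √(3510 + √2967) - (80 + 306) = √(3510 + √2967) - 1*386 = √(3510 + √2967) - 386 = -386 + √(3510 + √2967)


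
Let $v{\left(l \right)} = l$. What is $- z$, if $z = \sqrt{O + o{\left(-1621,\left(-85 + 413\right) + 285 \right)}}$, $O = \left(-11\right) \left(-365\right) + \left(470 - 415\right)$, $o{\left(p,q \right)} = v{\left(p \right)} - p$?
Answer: $- \sqrt{4070} \approx -63.797$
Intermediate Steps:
$o{\left(p,q \right)} = 0$ ($o{\left(p,q \right)} = p - p = 0$)
$O = 4070$ ($O = 4015 + 55 = 4070$)
$z = \sqrt{4070}$ ($z = \sqrt{4070 + 0} = \sqrt{4070} \approx 63.797$)
$- z = - \sqrt{4070}$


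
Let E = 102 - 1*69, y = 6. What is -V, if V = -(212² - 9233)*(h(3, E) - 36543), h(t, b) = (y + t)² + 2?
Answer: -1302023060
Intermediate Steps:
E = 33 (E = 102 - 69 = 33)
h(t, b) = 2 + (6 + t)² (h(t, b) = (6 + t)² + 2 = 2 + (6 + t)²)
V = 1302023060 (V = -(212² - 9233)*((2 + (6 + 3)²) - 36543) = -(44944 - 9233)*((2 + 9²) - 36543) = -35711*((2 + 81) - 36543) = -35711*(83 - 36543) = -35711*(-36460) = -1*(-1302023060) = 1302023060)
-V = -1*1302023060 = -1302023060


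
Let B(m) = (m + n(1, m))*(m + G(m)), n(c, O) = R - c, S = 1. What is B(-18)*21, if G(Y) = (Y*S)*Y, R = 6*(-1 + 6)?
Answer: 70686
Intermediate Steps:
R = 30 (R = 6*5 = 30)
G(Y) = Y² (G(Y) = (Y*1)*Y = Y*Y = Y²)
n(c, O) = 30 - c
B(m) = (29 + m)*(m + m²) (B(m) = (m + (30 - 1*1))*(m + m²) = (m + (30 - 1))*(m + m²) = (m + 29)*(m + m²) = (29 + m)*(m + m²))
B(-18)*21 = -18*(29 + (-18)² + 30*(-18))*21 = -18*(29 + 324 - 540)*21 = -18*(-187)*21 = 3366*21 = 70686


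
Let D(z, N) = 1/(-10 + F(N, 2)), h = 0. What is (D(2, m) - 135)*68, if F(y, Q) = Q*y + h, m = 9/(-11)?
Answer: -293947/32 ≈ -9185.8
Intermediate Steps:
m = -9/11 (m = 9*(-1/11) = -9/11 ≈ -0.81818)
F(y, Q) = Q*y (F(y, Q) = Q*y + 0 = Q*y)
D(z, N) = 1/(-10 + 2*N)
(D(2, m) - 135)*68 = (1/(2*(-5 - 9/11)) - 135)*68 = (1/(2*(-64/11)) - 135)*68 = ((½)*(-11/64) - 135)*68 = (-11/128 - 135)*68 = -17291/128*68 = -293947/32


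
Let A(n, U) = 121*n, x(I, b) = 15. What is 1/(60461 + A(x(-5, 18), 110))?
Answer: 1/62276 ≈ 1.6058e-5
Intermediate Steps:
1/(60461 + A(x(-5, 18), 110)) = 1/(60461 + 121*15) = 1/(60461 + 1815) = 1/62276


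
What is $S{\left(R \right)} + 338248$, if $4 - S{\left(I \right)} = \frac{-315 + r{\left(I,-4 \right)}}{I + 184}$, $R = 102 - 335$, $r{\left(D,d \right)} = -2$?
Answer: $\frac{16574031}{49} \approx 3.3825 \cdot 10^{5}$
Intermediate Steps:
$R = -233$
$S{\left(I \right)} = 4 + \frac{317}{184 + I}$ ($S{\left(I \right)} = 4 - \frac{-315 - 2}{I + 184} = 4 - - \frac{317}{184 + I} = 4 + \frac{317}{184 + I}$)
$S{\left(R \right)} + 338248 = \frac{1053 + 4 \left(-233\right)}{184 - 233} + 338248 = \frac{1053 - 932}{-49} + 338248 = \left(- \frac{1}{49}\right) 121 + 338248 = - \frac{121}{49} + 338248 = \frac{16574031}{49}$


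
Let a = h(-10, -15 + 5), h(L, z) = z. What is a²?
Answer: 100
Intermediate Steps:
a = -10 (a = -15 + 5 = -10)
a² = (-10)² = 100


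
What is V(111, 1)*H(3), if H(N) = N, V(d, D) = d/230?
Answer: 333/230 ≈ 1.4478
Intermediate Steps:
V(d, D) = d/230 (V(d, D) = d*(1/230) = d/230)
V(111, 1)*H(3) = ((1/230)*111)*3 = (111/230)*3 = 333/230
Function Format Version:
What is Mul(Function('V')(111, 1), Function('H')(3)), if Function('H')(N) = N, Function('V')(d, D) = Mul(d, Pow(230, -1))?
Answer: Rational(333, 230) ≈ 1.4478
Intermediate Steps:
Function('V')(d, D) = Mul(Rational(1, 230), d) (Function('V')(d, D) = Mul(d, Rational(1, 230)) = Mul(Rational(1, 230), d))
Mul(Function('V')(111, 1), Function('H')(3)) = Mul(Mul(Rational(1, 230), 111), 3) = Mul(Rational(111, 230), 3) = Rational(333, 230)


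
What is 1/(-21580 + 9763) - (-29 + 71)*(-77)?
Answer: 38216177/11817 ≈ 3234.0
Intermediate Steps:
1/(-21580 + 9763) - (-29 + 71)*(-77) = 1/(-11817) - 42*(-77) = -1/11817 - 1*(-3234) = -1/11817 + 3234 = 38216177/11817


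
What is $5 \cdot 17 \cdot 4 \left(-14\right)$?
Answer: $-4760$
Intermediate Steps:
$5 \cdot 17 \cdot 4 \left(-14\right) = 5 \cdot 68 \left(-14\right) = 340 \left(-14\right) = -4760$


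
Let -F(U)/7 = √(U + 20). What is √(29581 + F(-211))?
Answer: √(29581 - 7*I*√191) ≈ 171.99 - 0.2812*I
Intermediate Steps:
F(U) = -7*√(20 + U) (F(U) = -7*√(U + 20) = -7*√(20 + U))
√(29581 + F(-211)) = √(29581 - 7*√(20 - 211)) = √(29581 - 7*I*√191)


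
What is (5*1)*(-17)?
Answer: -85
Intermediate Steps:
(5*1)*(-17) = 5*(-17) = -85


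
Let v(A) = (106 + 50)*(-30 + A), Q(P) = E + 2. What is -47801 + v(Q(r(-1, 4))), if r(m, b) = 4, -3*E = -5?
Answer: -51909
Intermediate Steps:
E = 5/3 (E = -⅓*(-5) = 5/3 ≈ 1.6667)
Q(P) = 11/3 (Q(P) = 5/3 + 2 = 11/3)
v(A) = -4680 + 156*A (v(A) = 156*(-30 + A) = -4680 + 156*A)
-47801 + v(Q(r(-1, 4))) = -47801 + (-4680 + 156*(11/3)) = -47801 + (-4680 + 572) = -47801 - 4108 = -51909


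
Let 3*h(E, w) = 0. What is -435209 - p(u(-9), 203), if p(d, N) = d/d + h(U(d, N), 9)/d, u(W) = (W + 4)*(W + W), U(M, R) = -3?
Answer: -435210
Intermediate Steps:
h(E, w) = 0 (h(E, w) = (⅓)*0 = 0)
u(W) = 2*W*(4 + W) (u(W) = (4 + W)*(2*W) = 2*W*(4 + W))
p(d, N) = 1 (p(d, N) = d/d + 0/d = 1 + 0 = 1)
-435209 - p(u(-9), 203) = -435209 - 1*1 = -435209 - 1 = -435210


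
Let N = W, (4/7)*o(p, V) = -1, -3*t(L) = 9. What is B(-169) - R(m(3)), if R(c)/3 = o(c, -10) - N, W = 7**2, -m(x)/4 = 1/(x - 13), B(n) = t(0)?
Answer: 597/4 ≈ 149.25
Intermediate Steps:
t(L) = -3 (t(L) = -1/3*9 = -3)
B(n) = -3
m(x) = -4/(-13 + x) (m(x) = -4/(x - 13) = -4/(-13 + x))
o(p, V) = -7/4 (o(p, V) = (7/4)*(-1) = -7/4)
W = 49
N = 49
R(c) = -609/4 (R(c) = 3*(-7/4 - 1*49) = 3*(-7/4 - 49) = 3*(-203/4) = -609/4)
B(-169) - R(m(3)) = -3 - 1*(-609/4) = -3 + 609/4 = 597/4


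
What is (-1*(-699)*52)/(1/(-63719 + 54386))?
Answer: -339235884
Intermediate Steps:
(-1*(-699)*52)/(1/(-63719 + 54386)) = (699*52)/(1/(-9333)) = 36348/(-1/9333) = 36348*(-9333) = -339235884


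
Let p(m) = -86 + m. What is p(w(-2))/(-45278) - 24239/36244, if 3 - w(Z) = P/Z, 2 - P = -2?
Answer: -547278839/820527916 ≈ -0.66698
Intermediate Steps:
P = 4 (P = 2 - 1*(-2) = 2 + 2 = 4)
w(Z) = 3 - 4/Z
p(w(-2))/(-45278) - 24239/36244 = (-86 + (3 - 4/(-2)))/(-45278) - 24239/36244 = (-86 + (3 - 4*(-1/2)))*(-1/45278) - 24239*1/36244 = (-86 + (3 + 2))*(-1/45278) - 24239/36244 = (-86 + 5)*(-1/45278) - 24239/36244 = -81*(-1/45278) - 24239/36244 = 81/45278 - 24239/36244 = -547278839/820527916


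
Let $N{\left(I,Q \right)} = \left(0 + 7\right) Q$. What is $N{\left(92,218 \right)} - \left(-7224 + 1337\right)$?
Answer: $7413$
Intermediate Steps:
$N{\left(I,Q \right)} = 7 Q$
$N{\left(92,218 \right)} - \left(-7224 + 1337\right) = 7 \cdot 218 - \left(-7224 + 1337\right) = 1526 - -5887 = 1526 + 5887 = 7413$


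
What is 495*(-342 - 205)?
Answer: -270765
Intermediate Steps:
495*(-342 - 205) = 495*(-547) = -270765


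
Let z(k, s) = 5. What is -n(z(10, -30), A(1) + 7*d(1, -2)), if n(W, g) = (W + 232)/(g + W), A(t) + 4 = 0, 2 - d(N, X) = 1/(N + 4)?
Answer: -1185/68 ≈ -17.426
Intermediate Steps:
d(N, X) = 2 - 1/(4 + N) (d(N, X) = 2 - 1/(N + 4) = 2 - 1/(4 + N))
A(t) = -4 (A(t) = -4 + 0 = -4)
n(W, g) = (232 + W)/(W + g)
-n(z(10, -30), A(1) + 7*d(1, -2)) = -(232 + 5)/(5 + (-4 + 7*((7 + 2*1)/(4 + 1)))) = -237/(5 + (-4 + 7*((7 + 2)/5))) = -237/(5 + (-4 + 7*((⅕)*9))) = -237/(5 + (-4 + 7*(9/5))) = -237/(5 + (-4 + 63/5)) = -237/(5 + 43/5) = -237/68/5 = -5*237/68 = -1*1185/68 = -1185/68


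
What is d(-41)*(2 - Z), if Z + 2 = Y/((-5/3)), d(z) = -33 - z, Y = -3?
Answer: 88/5 ≈ 17.600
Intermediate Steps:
Z = -⅕ (Z = -2 - 3/((-5/3)) = -2 - 3/((-5*⅓)) = -2 - 3/(-5/3) = -2 - 3*(-⅗) = -2 + 9/5 = -⅕ ≈ -0.20000)
d(-41)*(2 - Z) = (-33 - 1*(-41))*(2 - 1*(-⅕)) = (-33 + 41)*(2 + ⅕) = 8*(11/5) = 88/5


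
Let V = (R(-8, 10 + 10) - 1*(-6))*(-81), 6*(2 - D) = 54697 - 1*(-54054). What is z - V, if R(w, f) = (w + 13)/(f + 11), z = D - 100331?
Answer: -21939649/186 ≈ -1.1796e+5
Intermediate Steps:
D = -108739/6 (D = 2 - (54697 - 1*(-54054))/6 = 2 - (54697 + 54054)/6 = 2 - ⅙*108751 = 2 - 108751/6 = -108739/6 ≈ -18123.)
z = -710725/6 (z = -108739/6 - 100331 = -710725/6 ≈ -1.1845e+5)
R(w, f) = (13 + w)/(11 + f)
V = -15471/31 (V = ((13 - 8)/(11 + (10 + 10)) - 1*(-6))*(-81) = (5/(11 + 20) + 6)*(-81) = (5/31 + 6)*(-81) = (191/31)*(-81) = -15471/31 ≈ -499.06)
z - V = -710725/6 - 1*(-15471/31) = -710725/6 + 15471/31 = -21939649/186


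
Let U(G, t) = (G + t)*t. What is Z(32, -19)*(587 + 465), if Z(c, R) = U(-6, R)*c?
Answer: 15990400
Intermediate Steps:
U(G, t) = t*(G + t)
Z(c, R) = R*c*(-6 + R) (Z(c, R) = (R*(-6 + R))*c = R*c*(-6 + R))
Z(32, -19)*(587 + 465) = (-19*32*(-6 - 19))*(587 + 465) = -19*32*(-25)*1052 = 15200*1052 = 15990400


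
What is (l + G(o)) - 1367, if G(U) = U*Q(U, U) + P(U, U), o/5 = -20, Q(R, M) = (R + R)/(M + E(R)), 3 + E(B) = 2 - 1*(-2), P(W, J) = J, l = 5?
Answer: -164738/99 ≈ -1664.0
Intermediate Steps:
E(B) = 1 (E(B) = -3 + (2 - 1*(-2)) = -3 + (2 + 2) = -3 + 4 = 1)
Q(R, M) = 2*R/(1 + M) (Q(R, M) = (R + R)/(M + 1) = (2*R)/(1 + M) = 2*R/(1 + M))
o = -100 (o = 5*(-20) = -100)
G(U) = U + 2*U²/(1 + U) (G(U) = U*(2*U/(1 + U)) + U = 2*U²/(1 + U) + U = U + 2*U²/(1 + U))
(l + G(o)) - 1367 = (5 - 100*(1 + 3*(-100))/(1 - 100)) - 1367 = (5 - 100*(1 - 300)/(-99)) - 1367 = (5 - 100*(-1/99)*(-299)) - 1367 = (5 - 29900/99) - 1367 = -29405/99 - 1367 = -164738/99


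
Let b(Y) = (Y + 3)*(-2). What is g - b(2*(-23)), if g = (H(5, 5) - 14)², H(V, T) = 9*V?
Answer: 875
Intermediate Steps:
b(Y) = -6 - 2*Y (b(Y) = (3 + Y)*(-2) = -6 - 2*Y)
g = 961 (g = (9*5 - 14)² = (45 - 14)² = 31² = 961)
g - b(2*(-23)) = 961 - (-6 - 4*(-23)) = 961 - (-6 - 2*(-46)) = 961 - (-6 + 92) = 961 - 1*86 = 961 - 86 = 875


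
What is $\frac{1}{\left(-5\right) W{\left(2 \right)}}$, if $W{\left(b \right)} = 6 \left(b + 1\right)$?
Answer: $- \frac{1}{90} \approx -0.011111$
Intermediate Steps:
$W{\left(b \right)} = 6 + 6 b$ ($W{\left(b \right)} = 6 \left(1 + b\right) = 6 + 6 b$)
$\frac{1}{\left(-5\right) W{\left(2 \right)}} = \frac{1}{\left(-5\right) \left(6 + 6 \cdot 2\right)} = \frac{1}{\left(-5\right) \left(6 + 12\right)} = \frac{1}{\left(-5\right) 18} = \frac{1}{-90} = - \frac{1}{90}$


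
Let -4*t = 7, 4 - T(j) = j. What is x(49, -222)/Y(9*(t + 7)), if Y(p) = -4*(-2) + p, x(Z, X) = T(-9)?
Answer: 4/17 ≈ 0.23529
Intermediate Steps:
T(j) = 4 - j
x(Z, X) = 13 (x(Z, X) = 4 - 1*(-9) = 4 + 9 = 13)
t = -7/4 (t = -1/4*7 = -7/4 ≈ -1.7500)
Y(p) = 8 + p
x(49, -222)/Y(9*(t + 7)) = 13/(8 + 9*(-7/4 + 7)) = 13/(8 + 9*(21/4)) = 13/(8 + 189/4) = 13/(221/4) = 13*(4/221) = 4/17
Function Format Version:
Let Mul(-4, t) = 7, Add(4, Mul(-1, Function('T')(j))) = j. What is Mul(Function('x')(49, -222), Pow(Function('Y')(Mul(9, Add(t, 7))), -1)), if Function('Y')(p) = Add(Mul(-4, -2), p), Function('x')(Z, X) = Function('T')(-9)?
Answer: Rational(4, 17) ≈ 0.23529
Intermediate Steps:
Function('T')(j) = Add(4, Mul(-1, j))
Function('x')(Z, X) = 13 (Function('x')(Z, X) = Add(4, Mul(-1, -9)) = Add(4, 9) = 13)
t = Rational(-7, 4) (t = Mul(Rational(-1, 4), 7) = Rational(-7, 4) ≈ -1.7500)
Function('Y')(p) = Add(8, p)
Mul(Function('x')(49, -222), Pow(Function('Y')(Mul(9, Add(t, 7))), -1)) = Mul(13, Pow(Add(8, Mul(9, Add(Rational(-7, 4), 7))), -1)) = Mul(13, Pow(Add(8, Mul(9, Rational(21, 4))), -1)) = Mul(13, Pow(Add(8, Rational(189, 4)), -1)) = Mul(13, Pow(Rational(221, 4), -1)) = Mul(13, Rational(4, 221)) = Rational(4, 17)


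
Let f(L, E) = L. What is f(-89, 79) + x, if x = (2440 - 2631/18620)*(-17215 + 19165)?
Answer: 8858717237/1862 ≈ 4.7576e+6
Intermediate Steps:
x = 8858882955/1862 (x = (2440 - 2631*1/18620)*1950 = (2440 - 2631/18620)*1950 = (45430169/18620)*1950 = 8858882955/1862 ≈ 4.7577e+6)
f(-89, 79) + x = -89 + 8858882955/1862 = 8858717237/1862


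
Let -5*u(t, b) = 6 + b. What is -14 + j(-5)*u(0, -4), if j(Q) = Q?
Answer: -12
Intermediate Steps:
u(t, b) = -6/5 - b/5 (u(t, b) = -(6 + b)/5 = -6/5 - b/5)
-14 + j(-5)*u(0, -4) = -14 - 5*(-6/5 - ⅕*(-4)) = -14 - 5*(-6/5 + ⅘) = -14 - 5*(-⅖) = -14 + 2 = -12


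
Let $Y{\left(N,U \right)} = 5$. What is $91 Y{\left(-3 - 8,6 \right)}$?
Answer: $455$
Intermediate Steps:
$91 Y{\left(-3 - 8,6 \right)} = 91 \cdot 5 = 455$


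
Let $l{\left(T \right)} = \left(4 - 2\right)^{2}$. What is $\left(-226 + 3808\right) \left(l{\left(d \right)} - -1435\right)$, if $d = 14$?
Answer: $5154498$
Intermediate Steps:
$l{\left(T \right)} = 4$ ($l{\left(T \right)} = 2^{2} = 4$)
$\left(-226 + 3808\right) \left(l{\left(d \right)} - -1435\right) = \left(-226 + 3808\right) \left(4 - -1435\right) = 3582 \left(4 + 1435\right) = 3582 \cdot 1439 = 5154498$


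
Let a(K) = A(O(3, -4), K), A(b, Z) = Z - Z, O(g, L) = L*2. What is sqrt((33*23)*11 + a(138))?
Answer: 11*sqrt(69) ≈ 91.373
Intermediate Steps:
O(g, L) = 2*L
A(b, Z) = 0
a(K) = 0
sqrt((33*23)*11 + a(138)) = sqrt((33*23)*11 + 0) = sqrt(759*11 + 0) = sqrt(8349 + 0) = sqrt(8349) = 11*sqrt(69)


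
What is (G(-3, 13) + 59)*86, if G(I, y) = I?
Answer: 4816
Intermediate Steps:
(G(-3, 13) + 59)*86 = (-3 + 59)*86 = 56*86 = 4816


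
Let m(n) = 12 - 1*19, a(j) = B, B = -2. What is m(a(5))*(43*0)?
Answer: 0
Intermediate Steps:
a(j) = -2
m(n) = -7 (m(n) = 12 - 19 = -7)
m(a(5))*(43*0) = -301*0 = -7*0 = 0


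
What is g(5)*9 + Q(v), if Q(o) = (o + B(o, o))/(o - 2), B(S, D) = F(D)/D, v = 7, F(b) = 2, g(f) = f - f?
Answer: 51/35 ≈ 1.4571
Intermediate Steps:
g(f) = 0
B(S, D) = 2/D
Q(o) = (o + 2/o)/(-2 + o) (Q(o) = (o + 2/o)/(o - 2) = (o + 2/o)/(-2 + o))
g(5)*9 + Q(v) = 0*9 + (2 + 7²)/(7*(-2 + 7)) = 0 + (⅐)*(2 + 49)/5 = 0 + (⅐)*(⅕)*51 = 0 + 51/35 = 51/35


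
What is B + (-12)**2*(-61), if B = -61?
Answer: -8845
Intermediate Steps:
B + (-12)**2*(-61) = -61 + (-12)**2*(-61) = -61 + 144*(-61) = -61 - 8784 = -8845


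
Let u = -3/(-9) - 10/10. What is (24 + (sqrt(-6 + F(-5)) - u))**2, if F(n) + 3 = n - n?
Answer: 5395/9 + 148*I ≈ 599.44 + 148.0*I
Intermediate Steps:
F(n) = -3 (F(n) = -3 + (n - n) = -3 + 0 = -3)
u = -2/3 (u = -3*(-1/9) - 10*1/10 = 1/3 - 1 = -2/3 ≈ -0.66667)
(24 + (sqrt(-6 + F(-5)) - u))**2 = (24 + (sqrt(-6 - 3) - 1*(-2/3)))**2 = (24 + (sqrt(-9) + 2/3))**2 = (24 + (3*I + 2/3))**2 = (24 + (2/3 + 3*I))**2 = (74/3 + 3*I)**2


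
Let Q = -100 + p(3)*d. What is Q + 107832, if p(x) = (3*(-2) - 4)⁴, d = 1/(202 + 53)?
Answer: 5496332/51 ≈ 1.0777e+5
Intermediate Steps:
d = 1/255 ≈ 0.0039216
p(x) = 10000 (p(x) = (-6 - 4)⁴ = (-10)⁴ = 10000)
Q = -3100/51 (Q = -100 + 10000*(1/255) = -100 + 2000/51 = -3100/51 ≈ -60.784)
Q + 107832 = -3100/51 + 107832 = 5496332/51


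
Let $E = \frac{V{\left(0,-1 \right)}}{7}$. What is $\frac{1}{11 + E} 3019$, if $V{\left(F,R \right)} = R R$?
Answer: $\frac{21133}{78} \approx 270.94$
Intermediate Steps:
$V{\left(F,R \right)} = R^{2}$
$E = \frac{1}{7}$ ($E = \frac{\left(-1\right)^{2}}{7} = 1 \cdot \frac{1}{7} = \frac{1}{7} \approx 0.14286$)
$\frac{1}{11 + E} 3019 = \frac{1}{11 + \frac{1}{7}} \cdot 3019 = \frac{1}{\frac{78}{7}} \cdot 3019 = \frac{7}{78} \cdot 3019 = \frac{21133}{78}$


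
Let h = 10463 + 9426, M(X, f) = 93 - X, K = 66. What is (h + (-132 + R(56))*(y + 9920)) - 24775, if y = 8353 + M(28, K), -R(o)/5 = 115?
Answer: -12969852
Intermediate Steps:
R(o) = -575 (R(o) = -5*115 = -575)
y = 8418 (y = 8353 + (93 - 1*28) = 8353 + (93 - 28) = 8353 + 65 = 8418)
h = 19889
(h + (-132 + R(56))*(y + 9920)) - 24775 = (19889 + (-132 - 575)*(8418 + 9920)) - 24775 = (19889 - 707*18338) - 24775 = (19889 - 12964966) - 24775 = -12945077 - 24775 = -12969852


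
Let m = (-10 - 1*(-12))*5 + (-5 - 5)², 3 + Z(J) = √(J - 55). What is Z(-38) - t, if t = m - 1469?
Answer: 1356 + I*√93 ≈ 1356.0 + 9.6436*I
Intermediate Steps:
Z(J) = -3 + √(-55 + J) (Z(J) = -3 + √(J - 55) = -3 + √(-55 + J))
m = 110 (m = (-10 + 12)*5 + (-10)² = 2*5 + 100 = 10 + 100 = 110)
t = -1359 (t = 110 - 1469 = -1359)
Z(-38) - t = (-3 + √(-55 - 38)) - 1*(-1359) = (-3 + √(-93)) + 1359 = (-3 + I*√93) + 1359 = 1356 + I*√93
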